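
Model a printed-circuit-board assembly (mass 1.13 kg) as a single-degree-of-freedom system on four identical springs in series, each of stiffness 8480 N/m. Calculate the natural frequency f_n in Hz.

Series springs: 1/k_eq = 4/8480, so k_eq = 8480/4 = 2120 N/m.
ω_n = √(k_eq/m) = √(2120/1.13) = √1876 = 43.31 rad/s.
f_n = ω_n/(2π) = 43.31/6.283 = 6.894 Hz.

6.89 Hz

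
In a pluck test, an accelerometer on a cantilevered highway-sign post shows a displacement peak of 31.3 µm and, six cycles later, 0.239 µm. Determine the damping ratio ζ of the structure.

0.128

Logarithmic decrement δ = (1/n)·ln(x₀/x_n) = (1/6)·ln(31.3/0.239) = (1/6)·ln(131.0) = 0.8125.
ζ = δ/√(4π² + δ²) = 0.8125/√(39.48 + 0.660) = 0.8125/6.335 = 0.1282.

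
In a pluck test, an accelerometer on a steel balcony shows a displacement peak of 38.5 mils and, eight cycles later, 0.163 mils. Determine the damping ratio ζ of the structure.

0.108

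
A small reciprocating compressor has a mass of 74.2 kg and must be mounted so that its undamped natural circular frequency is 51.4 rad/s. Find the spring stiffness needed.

196000 N/m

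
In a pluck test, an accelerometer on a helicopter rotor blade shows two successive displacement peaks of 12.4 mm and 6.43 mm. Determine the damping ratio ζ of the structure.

0.104

Logarithmic decrement δ = (1/n)·ln(x₀/x_n) = (1/1)·ln(12.4/6.43) = (1/1)·ln(1.928) = 0.6567.
ζ = δ/√(4π² + δ²) = 0.6567/√(39.48 + 0.431) = 0.6567/6.317 = 0.1040.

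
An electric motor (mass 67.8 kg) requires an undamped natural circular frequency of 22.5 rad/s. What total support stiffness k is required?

34300 N/m

k = m·ω_n² = 67.8 × 22.50² = 67.8 × 506.2 = 34320 N/m.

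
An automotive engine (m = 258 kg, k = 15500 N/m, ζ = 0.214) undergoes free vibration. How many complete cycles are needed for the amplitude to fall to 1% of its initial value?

4 cycles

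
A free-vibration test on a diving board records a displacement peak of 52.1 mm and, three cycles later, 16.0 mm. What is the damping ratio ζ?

Logarithmic decrement δ = (1/n)·ln(x₀/x_n) = (1/3)·ln(52.1/16.0) = (1/3)·ln(3.256) = 0.3935.
ζ = δ/√(4π² + δ²) = 0.3935/√(39.48 + 0.155) = 0.3935/6.295 = 0.06251.

0.0625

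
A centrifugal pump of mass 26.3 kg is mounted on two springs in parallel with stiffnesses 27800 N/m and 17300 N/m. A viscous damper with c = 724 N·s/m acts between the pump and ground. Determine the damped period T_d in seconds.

Parallel springs add: k_eq = 27800 + 17300 = 45100 N/m.
ω_n = √(k_eq/m) = √(45100/26.3) = 41.41 rad/s.
Critical damping c_c = 2√(k_eq·m) = 2√(45100 × 26.3) = 2178 N·s/m, so ζ = c/c_c = 724/2178 = 0.3324.
ω_d = ω_n√(1 − ζ²) = 41.41 × √(1 − 0.110) = 39.06 rad/s.
T_d = 2π/ω_d = 0.1609 s.

0.161 s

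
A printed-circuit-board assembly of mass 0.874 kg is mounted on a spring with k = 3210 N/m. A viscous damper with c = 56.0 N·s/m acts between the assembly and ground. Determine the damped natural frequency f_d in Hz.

8.19 Hz

ω_n = √(k/m) = √(3210/0.874) = 60.60 rad/s.
Critical damping c_c = 2√(k·m) = 2√(3210 × 0.874) = 105.9 N·s/m, so ζ = c/c_c = 56.0/105.9 = 0.5286.
ω_d = ω_n√(1 − ζ²) = 60.60 × √(1 − 0.279) = 51.44 rad/s.
f_d = ω_d/(2π) = 8.187 Hz.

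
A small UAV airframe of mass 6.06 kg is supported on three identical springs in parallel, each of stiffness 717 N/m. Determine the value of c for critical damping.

228 N·s/m

Parallel springs add: k_eq = 3 × 717 = 2151 N/m.
c_c = 2√(k_eq·m) = 2√(2151 × 6.06) = 2 × 114.2 = 228.3 N·s/m.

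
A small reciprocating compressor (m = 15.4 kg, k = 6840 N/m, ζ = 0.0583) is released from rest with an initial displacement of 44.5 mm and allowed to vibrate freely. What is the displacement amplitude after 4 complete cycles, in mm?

10.3 mm

Logarithmic decrement δ = 2πζ/√(1 − ζ²) = 2π × 0.05830/√(1 − 0.00340) = 0.3669.
After n cycles, x_n/x₀ = e^(−nδ), so x_4 = 44.5 × e^(−4 × 0.3669) = 44.5 × 0.2304 = 10.25 mm.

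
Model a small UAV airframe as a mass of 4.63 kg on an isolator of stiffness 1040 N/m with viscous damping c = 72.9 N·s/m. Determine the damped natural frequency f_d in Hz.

ω_n = √(k/m) = √(1040/4.63) = 14.99 rad/s.
Critical damping c_c = 2√(k·m) = 2√(1040 × 4.63) = 138.8 N·s/m, so ζ = c/c_c = 72.9/138.8 = 0.5253.
ω_d = ω_n√(1 − ζ²) = 14.99 × √(1 − 0.276) = 12.75 rad/s.
f_d = ω_d/(2π) = 2.030 Hz.

2.03 Hz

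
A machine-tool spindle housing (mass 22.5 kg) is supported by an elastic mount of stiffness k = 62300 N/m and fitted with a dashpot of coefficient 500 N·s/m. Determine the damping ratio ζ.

ω_n = √(k/m) = √(62300/22.5) = 52.62 rad/s.
Critical damping c_c = 2√(k·m) = 2√(62300 × 22.5) = 2368 N·s/m, so ζ = c/c_c = 500/2368 = 0.2112.

0.211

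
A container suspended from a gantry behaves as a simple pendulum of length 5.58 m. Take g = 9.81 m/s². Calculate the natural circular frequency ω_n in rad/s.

1.33 rad/s

For a simple pendulum ω_n = √(g/L) = √(9.81/5.58) = √1.758 = 1.326 rad/s.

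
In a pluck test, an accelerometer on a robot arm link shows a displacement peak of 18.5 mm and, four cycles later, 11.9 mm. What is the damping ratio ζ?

Logarithmic decrement δ = (1/n)·ln(x₀/x_n) = (1/4)·ln(18.5/11.9) = (1/4)·ln(1.555) = 0.1103.
ζ = δ/√(4π² + δ²) = 0.1103/√(39.48 + 0.0122) = 0.1103/6.284 = 0.01755.

0.0176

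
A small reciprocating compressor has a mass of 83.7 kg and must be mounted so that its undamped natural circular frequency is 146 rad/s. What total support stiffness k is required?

k = m·ω_n² = 83.7 × 146.0² = 83.7 × 21320 = 1784000 N/m.

1780000 N/m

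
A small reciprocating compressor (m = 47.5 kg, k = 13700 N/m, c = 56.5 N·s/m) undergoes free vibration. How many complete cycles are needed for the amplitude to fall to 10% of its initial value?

ζ = c/(2√(km)) = 56.5/(2√(13700 × 47.5)) = 56.5/1613 = 0.03502.
Logarithmic decrement δ = 2πζ/√(1 − ζ²) = 2π × 0.03502/√(1 − 0.00123) = 0.2202.
x_n/x₀ = e^(−nδ) ≤ 0.1; take ln: n ≥ ln(1/0.1)/δ = 2.303/0.2202 = 10.46.
So 11 complete cycles are required.

11 cycles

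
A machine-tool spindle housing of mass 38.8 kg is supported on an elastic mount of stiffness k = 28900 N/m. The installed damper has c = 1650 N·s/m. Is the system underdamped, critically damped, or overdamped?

underdamped

c_c = 2√(k·m) = 2118 N·s/m; ζ = c/c_c = 1650/2118 = 0.779.
Since ζ < 1 the system is underdamped.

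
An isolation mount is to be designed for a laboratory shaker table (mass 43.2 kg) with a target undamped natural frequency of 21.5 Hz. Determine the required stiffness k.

ω_n = 2πf_n = 2π × 21.5 = 135.1 rad/s.
k = m·ω_n² = 43.2 × 135.1² = 43.2 × 18250 = 788400 N/m.

788000 N/m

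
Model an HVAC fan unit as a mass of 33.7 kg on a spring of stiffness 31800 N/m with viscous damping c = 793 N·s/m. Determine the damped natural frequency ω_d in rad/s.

28.4 rad/s

ω_n = √(k/m) = √(31800/33.7) = 30.72 rad/s.
Critical damping c_c = 2√(k·m) = 2√(31800 × 33.7) = 2070 N·s/m, so ζ = c/c_c = 793/2070 = 0.3830.
ω_d = ω_n√(1 − ζ²) = 30.72 × √(1 − 0.147) = 28.38 rad/s.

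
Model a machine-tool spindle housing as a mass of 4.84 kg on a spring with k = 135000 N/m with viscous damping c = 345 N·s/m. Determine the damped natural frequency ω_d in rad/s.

163 rad/s

ω_n = √(k/m) = √(135000/4.84) = 167.0 rad/s.
Critical damping c_c = 2√(k·m) = 2√(135000 × 4.84) = 1617 N·s/m, so ζ = c/c_c = 345/1617 = 0.2134.
ω_d = ω_n√(1 − ζ²) = 167.0 × √(1 − 0.0455) = 163.2 rad/s.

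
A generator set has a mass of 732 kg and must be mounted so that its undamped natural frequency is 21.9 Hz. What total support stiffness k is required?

ω_n = 2πf_n = 2π × 21.9 = 137.6 rad/s.
k = m·ω_n² = 732 × 137.6² = 732 × 18930 = 13860000 N/m.

13900000 N/m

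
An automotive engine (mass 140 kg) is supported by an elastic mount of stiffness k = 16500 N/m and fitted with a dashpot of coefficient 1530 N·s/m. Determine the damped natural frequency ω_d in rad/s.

9.38 rad/s

ω_n = √(k/m) = √(16500/140) = 10.86 rad/s.
Critical damping c_c = 2√(k·m) = 2√(16500 × 140) = 3040 N·s/m, so ζ = c/c_c = 1530/3040 = 0.5033.
ω_d = ω_n√(1 − ζ²) = 10.86 × √(1 − 0.253) = 9.381 rad/s.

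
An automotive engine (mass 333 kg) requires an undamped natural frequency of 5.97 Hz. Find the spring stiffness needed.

ω_n = 2πf_n = 2π × 5.97 = 37.51 rad/s.
k = m·ω_n² = 333 × 37.51² = 333 × 1407 = 468500 N/m.

469000 N/m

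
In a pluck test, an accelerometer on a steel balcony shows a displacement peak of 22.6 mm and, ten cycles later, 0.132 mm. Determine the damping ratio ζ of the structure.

Logarithmic decrement δ = (1/n)·ln(x₀/x_n) = (1/10)·ln(22.6/0.132) = (1/10)·ln(171.2) = 0.5143.
ζ = δ/√(4π² + δ²) = 0.5143/√(39.48 + 0.264) = 0.5143/6.304 = 0.08158.

0.0816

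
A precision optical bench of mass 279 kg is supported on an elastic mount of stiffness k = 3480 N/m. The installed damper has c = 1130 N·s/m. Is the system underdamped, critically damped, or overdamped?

c_c = 2√(k·m) = 1971 N·s/m; ζ = c/c_c = 1130/1971 = 0.573.
Since ζ < 1 the system is underdamped.

underdamped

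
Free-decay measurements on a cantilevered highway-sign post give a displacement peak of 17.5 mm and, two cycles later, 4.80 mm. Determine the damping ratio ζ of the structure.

Logarithmic decrement δ = (1/n)·ln(x₀/x_n) = (1/2)·ln(17.5/4.80) = (1/2)·ln(3.646) = 0.6468.
ζ = δ/√(4π² + δ²) = 0.6468/√(39.48 + 0.418) = 0.6468/6.316 = 0.1024.

0.102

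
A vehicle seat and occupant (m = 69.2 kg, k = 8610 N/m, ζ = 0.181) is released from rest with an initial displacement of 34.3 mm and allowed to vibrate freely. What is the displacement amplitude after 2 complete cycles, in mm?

3.40 mm

Logarithmic decrement δ = 2πζ/√(1 − ζ²) = 2π × 0.1810/√(1 − 0.0328) = 1.156.
After n cycles, x_n/x₀ = e^(−nδ), so x_2 = 34.3 × e^(−2 × 1.156) = 34.3 × 0.09899 = 3.395 mm.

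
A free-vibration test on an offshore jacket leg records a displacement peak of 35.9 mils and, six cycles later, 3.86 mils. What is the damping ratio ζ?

0.0591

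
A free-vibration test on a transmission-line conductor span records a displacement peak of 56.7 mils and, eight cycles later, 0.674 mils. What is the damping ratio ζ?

Logarithmic decrement δ = (1/n)·ln(x₀/x_n) = (1/8)·ln(56.7/0.674) = (1/8)·ln(84.12) = 0.5540.
ζ = δ/√(4π² + δ²) = 0.5540/√(39.48 + 0.307) = 0.5540/6.308 = 0.08784.

0.0878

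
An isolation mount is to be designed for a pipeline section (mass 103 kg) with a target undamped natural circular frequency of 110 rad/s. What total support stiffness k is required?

k = m·ω_n² = 103 × 110.0² = 103 × 12100 = 1246000 N/m.

1250000 N/m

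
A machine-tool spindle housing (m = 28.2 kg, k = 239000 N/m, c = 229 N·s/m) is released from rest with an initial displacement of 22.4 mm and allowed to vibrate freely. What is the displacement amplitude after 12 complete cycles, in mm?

ζ = c/(2√(km)) = 229/(2√(239000 × 28.2)) = 229/5192 = 0.04410.
Logarithmic decrement δ = 2πζ/√(1 − ζ²) = 2π × 0.04410/√(1 − 0.00195) = 0.2774.
After n cycles, x_n/x₀ = e^(−nδ), so x_12 = 22.4 × e^(−12 × 0.2774) = 22.4 × 0.03584 = 0.8029 mm.

0.803 mm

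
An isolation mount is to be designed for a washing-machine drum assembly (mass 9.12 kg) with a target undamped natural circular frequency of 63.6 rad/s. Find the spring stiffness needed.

36900 N/m

k = m·ω_n² = 9.12 × 63.60² = 9.12 × 4045 = 36890 N/m.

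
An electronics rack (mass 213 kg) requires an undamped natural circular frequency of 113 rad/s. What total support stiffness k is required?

2720000 N/m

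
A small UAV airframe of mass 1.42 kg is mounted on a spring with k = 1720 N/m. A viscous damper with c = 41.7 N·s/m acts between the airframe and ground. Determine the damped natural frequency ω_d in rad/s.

ω_n = √(k/m) = √(1720/1.42) = 34.80 rad/s.
Critical damping c_c = 2√(k·m) = 2√(1720 × 1.42) = 98.84 N·s/m, so ζ = c/c_c = 41.7/98.84 = 0.4219.
ω_d = ω_n√(1 − ζ²) = 34.80 × √(1 − 0.178) = 31.55 rad/s.

31.6 rad/s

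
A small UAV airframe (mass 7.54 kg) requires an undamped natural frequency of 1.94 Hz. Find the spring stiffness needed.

1120 N/m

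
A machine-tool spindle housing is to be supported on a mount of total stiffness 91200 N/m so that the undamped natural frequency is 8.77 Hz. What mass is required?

30.0 kg

ω_n = 2πf_n = 2π × 8.77 = 55.10 rad/s.
m = k/ω_n² = 91200/55.10² = 91200/3036 = 30.04 kg.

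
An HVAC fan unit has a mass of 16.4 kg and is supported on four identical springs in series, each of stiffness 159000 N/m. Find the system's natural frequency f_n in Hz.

7.84 Hz

Series springs: 1/k_eq = 4/159000, so k_eq = 159000/4 = 39750 N/m.
ω_n = √(k_eq/m) = √(39750/16.4) = √2424 = 49.23 rad/s.
f_n = ω_n/(2π) = 49.23/6.283 = 7.836 Hz.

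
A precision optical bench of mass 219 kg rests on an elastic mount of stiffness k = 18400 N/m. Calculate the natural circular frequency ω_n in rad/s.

ω_n = √(k/m) = √(18400/219) = √84.02 = 9.166 rad/s.

9.17 rad/s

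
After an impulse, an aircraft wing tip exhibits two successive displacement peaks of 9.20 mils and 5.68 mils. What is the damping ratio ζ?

Logarithmic decrement δ = (1/n)·ln(x₀/x_n) = (1/1)·ln(9.20/5.68) = (1/1)·ln(1.620) = 0.4823.
ζ = δ/√(4π² + δ²) = 0.4823/√(39.48 + 0.233) = 0.4823/6.302 = 0.07653.

0.0765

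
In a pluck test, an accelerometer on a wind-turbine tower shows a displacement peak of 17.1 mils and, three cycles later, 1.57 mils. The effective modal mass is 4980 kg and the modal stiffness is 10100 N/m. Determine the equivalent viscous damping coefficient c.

Logarithmic decrement δ = (1/n)·ln(x₀/x_n) = (1/3)·ln(17.1/1.57) = (1/3)·ln(10.89) = 0.7960.
ζ = δ/√(4π² + δ²) = 0.7960/√(39.48 + 0.634) = 0.7960/6.333 = 0.1257.
c = ζ · 2√(km) = 0.1257 × 2√(10100 × 4980) = 0.1257 × 14180 = 1783 N·s/m.

1780 N·s/m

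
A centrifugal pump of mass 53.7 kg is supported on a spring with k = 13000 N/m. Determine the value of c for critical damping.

c_c = 2√(k·m) = 2√(13000 × 53.7) = 2 × 835.5 = 1671 N·s/m.

1670 N·s/m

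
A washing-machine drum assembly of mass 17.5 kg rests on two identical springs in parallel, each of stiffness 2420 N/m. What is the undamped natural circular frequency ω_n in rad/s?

Parallel springs add: k_eq = 2 × 2420 = 4840 N/m.
ω_n = √(k_eq/m) = √(4840/17.5) = √276.6 = 16.63 rad/s.

16.6 rad/s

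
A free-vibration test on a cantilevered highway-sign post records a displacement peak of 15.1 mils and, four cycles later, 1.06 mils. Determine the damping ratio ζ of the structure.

Logarithmic decrement δ = (1/n)·ln(x₀/x_n) = (1/4)·ln(15.1/1.06) = (1/4)·ln(14.25) = 0.6641.
ζ = δ/√(4π² + δ²) = 0.6641/√(39.48 + 0.441) = 0.6641/6.318 = 0.1051.

0.105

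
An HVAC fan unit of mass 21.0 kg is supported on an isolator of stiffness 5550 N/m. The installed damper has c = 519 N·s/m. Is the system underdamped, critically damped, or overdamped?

underdamped

c_c = 2√(k·m) = 682.8 N·s/m; ζ = c/c_c = 519/682.8 = 0.760.
Since ζ < 1 the system is underdamped.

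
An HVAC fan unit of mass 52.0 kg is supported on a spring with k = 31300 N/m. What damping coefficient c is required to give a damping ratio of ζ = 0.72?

c_c = 2√(k·m) = 2√(31300 × 52.0) = 2552 N·s/m.
c = ζ·c_c = 0.72 × 2552 = 1837 N·s/m.

1840 N·s/m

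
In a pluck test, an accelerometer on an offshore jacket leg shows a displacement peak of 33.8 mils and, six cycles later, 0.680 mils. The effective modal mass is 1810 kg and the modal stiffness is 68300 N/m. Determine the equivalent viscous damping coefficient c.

Logarithmic decrement δ = (1/n)·ln(x₀/x_n) = (1/6)·ln(33.8/0.680) = (1/6)·ln(49.71) = 0.6510.
ζ = δ/√(4π² + δ²) = 0.6510/√(39.48 + 0.424) = 0.6510/6.317 = 0.1031.
c = ζ · 2√(km) = 0.1031 × 2√(68300 × 1810) = 0.1031 × 22240 = 2292 N·s/m.

2290 N·s/m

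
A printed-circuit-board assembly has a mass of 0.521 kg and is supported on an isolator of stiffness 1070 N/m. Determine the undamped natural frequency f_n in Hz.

ω_n = √(k/m) = √(1070/0.521) = √2054 = 45.32 rad/s.
f_n = ω_n/(2π) = 45.32/6.283 = 7.213 Hz.

7.21 Hz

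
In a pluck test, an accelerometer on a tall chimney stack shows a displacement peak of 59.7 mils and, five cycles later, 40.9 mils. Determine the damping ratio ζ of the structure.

0.0120

Logarithmic decrement δ = (1/n)·ln(x₀/x_n) = (1/5)·ln(59.7/40.9) = (1/5)·ln(1.460) = 0.07564.
ζ = δ/√(4π² + δ²) = 0.07564/√(39.48 + 0.00572) = 0.07564/6.284 = 0.01204.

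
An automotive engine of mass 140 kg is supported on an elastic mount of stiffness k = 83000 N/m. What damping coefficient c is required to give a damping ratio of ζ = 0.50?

3410 N·s/m

c_c = 2√(k·m) = 2√(83000 × 140) = 6818 N·s/m.
c = ζ·c_c = 0.50 × 6818 = 3409 N·s/m.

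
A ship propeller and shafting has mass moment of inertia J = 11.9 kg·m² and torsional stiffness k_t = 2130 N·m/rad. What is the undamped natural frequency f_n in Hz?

ω_n = √(k_t/J) = √(2130/11.9) = √179.0 = 13.38 rad/s.
f_n = ω_n/(2π) = 13.38/6.283 = 2.129 Hz.

2.13 Hz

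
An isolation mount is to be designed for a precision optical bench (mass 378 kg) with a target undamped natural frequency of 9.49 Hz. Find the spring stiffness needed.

ω_n = 2πf_n = 2π × 9.49 = 59.63 rad/s.
k = m·ω_n² = 378 × 59.63² = 378 × 3555 = 1344000 N/m.

1340000 N/m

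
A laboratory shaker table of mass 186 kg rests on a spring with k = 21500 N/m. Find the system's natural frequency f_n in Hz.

1.71 Hz

ω_n = √(k/m) = √(21500/186) = √115.6 = 10.75 rad/s.
f_n = ω_n/(2π) = 10.75/6.283 = 1.711 Hz.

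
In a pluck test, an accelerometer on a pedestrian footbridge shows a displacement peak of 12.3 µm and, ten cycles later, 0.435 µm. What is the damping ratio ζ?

Logarithmic decrement δ = (1/n)·ln(x₀/x_n) = (1/10)·ln(12.3/0.435) = (1/10)·ln(28.28) = 0.3342.
ζ = δ/√(4π² + δ²) = 0.3342/√(39.48 + 0.112) = 0.3342/6.292 = 0.05311.

0.0531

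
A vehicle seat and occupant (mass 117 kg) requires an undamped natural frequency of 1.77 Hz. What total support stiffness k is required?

ω_n = 2πf_n = 2π × 1.77 = 11.12 rad/s.
k = m·ω_n² = 117 × 11.12² = 117 × 123.7 = 14470 N/m.

14500 N/m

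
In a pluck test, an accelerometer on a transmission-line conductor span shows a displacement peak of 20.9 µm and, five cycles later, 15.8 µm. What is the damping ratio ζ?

Logarithmic decrement δ = (1/n)·ln(x₀/x_n) = (1/5)·ln(20.9/15.8) = (1/5)·ln(1.323) = 0.05595.
ζ = δ/√(4π² + δ²) = 0.05595/√(39.48 + 0.00313) = 0.05595/6.283 = 0.008904.

0.00890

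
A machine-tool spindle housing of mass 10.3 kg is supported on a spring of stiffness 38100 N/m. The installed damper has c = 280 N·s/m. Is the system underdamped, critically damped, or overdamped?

c_c = 2√(k·m) = 1253 N·s/m; ζ = c/c_c = 280/1253 = 0.223.
Since ζ < 1 the system is underdamped.

underdamped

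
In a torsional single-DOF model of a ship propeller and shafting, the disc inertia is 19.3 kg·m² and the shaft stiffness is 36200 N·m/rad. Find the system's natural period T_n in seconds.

ω_n = √(k_t/J) = √(36200/19.3) = √1876 = 43.31 rad/s.
T_n = 2π/ω_n = 6.283/43.31 = 0.1451 s.

0.145 s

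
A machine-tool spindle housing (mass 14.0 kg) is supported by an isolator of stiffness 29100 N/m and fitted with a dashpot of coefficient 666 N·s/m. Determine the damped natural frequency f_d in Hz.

6.19 Hz

ω_n = √(k/m) = √(29100/14.0) = 45.59 rad/s.
Critical damping c_c = 2√(k·m) = 2√(29100 × 14.0) = 1277 N·s/m, so ζ = c/c_c = 666/1277 = 0.5217.
ω_d = ω_n√(1 − ζ²) = 45.59 × √(1 − 0.272) = 38.89 rad/s.
f_d = ω_d/(2π) = 6.190 Hz.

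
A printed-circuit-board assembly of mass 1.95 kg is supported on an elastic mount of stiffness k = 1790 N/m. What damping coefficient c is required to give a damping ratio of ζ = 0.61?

72.1 N·s/m

c_c = 2√(k·m) = 2√(1790 × 1.95) = 118.2 N·s/m.
c = ζ·c_c = 0.61 × 118.2 = 72.08 N·s/m.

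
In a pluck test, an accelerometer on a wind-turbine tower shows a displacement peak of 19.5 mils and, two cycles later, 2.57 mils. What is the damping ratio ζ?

Logarithmic decrement δ = (1/n)·ln(x₀/x_n) = (1/2)·ln(19.5/2.57) = (1/2)·ln(7.588) = 1.013.
ζ = δ/√(4π² + δ²) = 1.013/√(39.48 + 1.03) = 1.013/6.364 = 0.1592.

0.159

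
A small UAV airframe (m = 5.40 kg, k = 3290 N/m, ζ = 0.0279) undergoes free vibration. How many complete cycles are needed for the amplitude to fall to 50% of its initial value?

Logarithmic decrement δ = 2πζ/√(1 − ζ²) = 2π × 0.02790/√(1 − 0.000778) = 0.1754.
x_n/x₀ = e^(−nδ) ≤ 0.5; take ln: n ≥ ln(1/0.5)/δ = 0.6931/0.1754 = 3.953.
So 4 complete cycles are required.

4 cycles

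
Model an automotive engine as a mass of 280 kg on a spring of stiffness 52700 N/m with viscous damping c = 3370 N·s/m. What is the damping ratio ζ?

ω_n = √(k/m) = √(52700/280) = 13.72 rad/s.
Critical damping c_c = 2√(k·m) = 2√(52700 × 280) = 7683 N·s/m, so ζ = c/c_c = 3370/7683 = 0.4386.

0.439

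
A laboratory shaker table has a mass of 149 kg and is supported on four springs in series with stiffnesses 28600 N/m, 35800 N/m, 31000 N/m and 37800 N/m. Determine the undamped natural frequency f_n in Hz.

Series springs: 1/k_eq = 1/28600 + 1/35800 + 1/31000 + 1/37800 = 0.0001216, so k_eq = 8223 N/m.
ω_n = √(k_eq/m) = √(8223/149) = √55.19 = 7.429 rad/s.
f_n = ω_n/(2π) = 7.429/6.283 = 1.182 Hz.

1.18 Hz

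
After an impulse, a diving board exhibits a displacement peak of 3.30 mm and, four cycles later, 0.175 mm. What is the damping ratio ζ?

Logarithmic decrement δ = (1/n)·ln(x₀/x_n) = (1/4)·ln(3.30/0.175) = (1/4)·ln(18.86) = 0.7342.
ζ = δ/√(4π² + δ²) = 0.7342/√(39.48 + 0.539) = 0.7342/6.326 = 0.1161.

0.116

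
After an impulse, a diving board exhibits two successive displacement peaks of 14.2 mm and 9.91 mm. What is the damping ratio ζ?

Logarithmic decrement δ = (1/n)·ln(x₀/x_n) = (1/1)·ln(14.2/9.91) = (1/1)·ln(1.433) = 0.3597.
ζ = δ/√(4π² + δ²) = 0.3597/√(39.48 + 0.129) = 0.3597/6.293 = 0.05715.

0.0572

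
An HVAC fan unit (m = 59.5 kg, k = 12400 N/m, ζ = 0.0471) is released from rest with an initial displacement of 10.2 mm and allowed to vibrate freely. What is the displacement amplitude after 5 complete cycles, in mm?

2.32 mm

Logarithmic decrement δ = 2πζ/√(1 − ζ²) = 2π × 0.04710/√(1 − 0.00222) = 0.2963.
After n cycles, x_n/x₀ = e^(−nδ), so x_5 = 10.2 × e^(−5 × 0.2963) = 10.2 × 0.2273 = 2.319 mm.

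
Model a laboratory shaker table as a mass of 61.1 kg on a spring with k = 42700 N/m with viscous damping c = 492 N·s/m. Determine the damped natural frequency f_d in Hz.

ω_n = √(k/m) = √(42700/61.1) = 26.44 rad/s.
Critical damping c_c = 2√(k·m) = 2√(42700 × 61.1) = 3230 N·s/m, so ζ = c/c_c = 492/3230 = 0.1523.
ω_d = ω_n√(1 − ζ²) = 26.44 × √(1 − 0.0232) = 26.13 rad/s.
f_d = ω_d/(2π) = 4.158 Hz.

4.16 Hz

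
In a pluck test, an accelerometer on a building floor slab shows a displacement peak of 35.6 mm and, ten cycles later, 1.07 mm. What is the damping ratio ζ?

0.0557

Logarithmic decrement δ = (1/n)·ln(x₀/x_n) = (1/10)·ln(35.6/1.07) = (1/10)·ln(33.27) = 0.3505.
ζ = δ/√(4π² + δ²) = 0.3505/√(39.48 + 0.123) = 0.3505/6.293 = 0.05569.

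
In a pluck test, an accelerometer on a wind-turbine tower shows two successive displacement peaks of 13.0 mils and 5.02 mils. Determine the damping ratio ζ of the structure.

0.150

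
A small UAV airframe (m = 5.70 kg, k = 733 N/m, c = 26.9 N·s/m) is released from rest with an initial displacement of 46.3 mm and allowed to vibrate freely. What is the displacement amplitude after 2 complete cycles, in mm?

3.20 mm

ζ = c/(2√(km)) = 26.9/(2√(733 × 5.70)) = 26.9/129.3 = 0.2081.
Logarithmic decrement δ = 2πζ/√(1 − ζ²) = 2π × 0.2081/√(1 − 0.0433) = 1.337.
After n cycles, x_n/x₀ = e^(−nδ), so x_2 = 46.3 × e^(−2 × 1.337) = 46.3 × 0.06902 = 3.196 mm.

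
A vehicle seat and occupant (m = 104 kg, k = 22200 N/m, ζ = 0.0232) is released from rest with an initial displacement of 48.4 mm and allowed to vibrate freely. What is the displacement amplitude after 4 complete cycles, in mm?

Logarithmic decrement δ = 2πζ/√(1 − ζ²) = 2π × 0.02320/√(1 − 0.000538) = 0.1458.
After n cycles, x_n/x₀ = e^(−nδ), so x_4 = 48.4 × e^(−4 × 0.1458) = 48.4 × 0.5581 = 27.01 mm.

27.0 mm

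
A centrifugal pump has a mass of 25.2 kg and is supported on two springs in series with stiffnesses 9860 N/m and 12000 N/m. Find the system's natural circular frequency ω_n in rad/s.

14.7 rad/s

Series springs: 1/k_eq = 1/9860 + 1/12000 = 0.0001848, so k_eq = 5413 N/m.
ω_n = √(k_eq/m) = √(5413/25.2) = √214.8 = 14.66 rad/s.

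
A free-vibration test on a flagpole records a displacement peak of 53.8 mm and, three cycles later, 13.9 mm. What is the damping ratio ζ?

0.0716

Logarithmic decrement δ = (1/n)·ln(x₀/x_n) = (1/3)·ln(53.8/13.9) = (1/3)·ln(3.871) = 0.4511.
ζ = δ/√(4π² + δ²) = 0.4511/√(39.48 + 0.204) = 0.4511/6.299 = 0.07161.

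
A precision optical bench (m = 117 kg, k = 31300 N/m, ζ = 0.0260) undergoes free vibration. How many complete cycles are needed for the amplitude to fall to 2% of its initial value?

24 cycles

Logarithmic decrement δ = 2πζ/√(1 − ζ²) = 2π × 0.02600/√(1 − 0.000676) = 0.1634.
x_n/x₀ = e^(−nδ) ≤ 0.02; take ln: n ≥ ln(1/0.02)/δ = 3.912/0.1634 = 23.94.
So 24 complete cycles are required.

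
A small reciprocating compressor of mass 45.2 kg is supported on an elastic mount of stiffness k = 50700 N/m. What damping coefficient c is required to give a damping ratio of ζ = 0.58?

1760 N·s/m

c_c = 2√(k·m) = 2√(50700 × 45.2) = 3028 N·s/m.
c = ζ·c_c = 0.58 × 3028 = 1756 N·s/m.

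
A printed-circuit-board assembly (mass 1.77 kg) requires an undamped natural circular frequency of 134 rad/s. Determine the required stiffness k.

31800 N/m

k = m·ω_n² = 1.77 × 134.0² = 1.77 × 17960 = 31780 N/m.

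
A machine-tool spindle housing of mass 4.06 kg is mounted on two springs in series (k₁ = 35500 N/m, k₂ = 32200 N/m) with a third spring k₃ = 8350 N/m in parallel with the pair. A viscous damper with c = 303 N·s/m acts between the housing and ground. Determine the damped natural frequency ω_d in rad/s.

69.4 rad/s

Series pair: k_s = k₁k₂/(k₁+k₂) = (35500)(32200)/(35500 + 32200) = 16880 N/m. In parallel with k₃: k_eq = 16880 + 8350 = 25230 N/m.
ω_n = √(k_eq/m) = √(25230/4.06) = 78.84 rad/s.
Critical damping c_c = 2√(k_eq·m) = 2√(25230 × 4.06) = 640.2 N·s/m, so ζ = c/c_c = 303/640.2 = 0.4733.
ω_d = ω_n√(1 − ζ²) = 78.84 × √(1 − 0.224) = 69.45 rad/s.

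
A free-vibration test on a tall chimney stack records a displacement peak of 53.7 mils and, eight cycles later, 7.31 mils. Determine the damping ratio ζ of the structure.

0.0396

Logarithmic decrement δ = (1/n)·ln(x₀/x_n) = (1/8)·ln(53.7/7.31) = (1/8)·ln(7.346) = 0.2493.
ζ = δ/√(4π² + δ²) = 0.2493/√(39.48 + 0.0621) = 0.2493/6.288 = 0.03964.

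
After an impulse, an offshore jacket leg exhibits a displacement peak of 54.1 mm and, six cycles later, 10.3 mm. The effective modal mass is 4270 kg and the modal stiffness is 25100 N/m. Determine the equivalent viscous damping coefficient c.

910 N·s/m

Logarithmic decrement δ = (1/n)·ln(x₀/x_n) = (1/6)·ln(54.1/10.3) = (1/6)·ln(5.252) = 0.2764.
ζ = δ/√(4π² + δ²) = 0.2764/√(39.48 + 0.0764) = 0.2764/6.289 = 0.04396.
c = ζ · 2√(km) = 0.04396 × 2√(25100 × 4270) = 0.04396 × 20710 = 910.1 N·s/m.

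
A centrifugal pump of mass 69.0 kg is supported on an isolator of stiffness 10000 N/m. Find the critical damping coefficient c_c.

1660 N·s/m

c_c = 2√(k·m) = 2√(10000 × 69.0) = 2 × 830.7 = 1661 N·s/m.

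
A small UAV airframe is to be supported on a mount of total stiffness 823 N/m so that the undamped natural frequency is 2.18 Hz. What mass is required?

ω_n = 2πf_n = 2π × 2.18 = 13.70 rad/s.
m = k/ω_n² = 823/13.70² = 823/187.6 = 4.387 kg.

4.39 kg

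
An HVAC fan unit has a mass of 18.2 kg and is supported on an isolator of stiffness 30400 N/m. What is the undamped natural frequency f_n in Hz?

ω_n = √(k/m) = √(30400/18.2) = √1670 = 40.87 rad/s.
f_n = ω_n/(2π) = 40.87/6.283 = 6.505 Hz.

6.50 Hz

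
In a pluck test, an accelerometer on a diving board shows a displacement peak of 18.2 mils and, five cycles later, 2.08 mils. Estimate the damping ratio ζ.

0.0689

Logarithmic decrement δ = (1/n)·ln(x₀/x_n) = (1/5)·ln(18.2/2.08) = (1/5)·ln(8.750) = 0.4338.
ζ = δ/√(4π² + δ²) = 0.4338/√(39.48 + 0.188) = 0.4338/6.298 = 0.06888.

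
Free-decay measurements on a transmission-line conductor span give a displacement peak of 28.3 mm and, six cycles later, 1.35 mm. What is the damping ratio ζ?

0.0805

Logarithmic decrement δ = (1/n)·ln(x₀/x_n) = (1/6)·ln(28.3/1.35) = (1/6)·ln(20.96) = 0.5071.
ζ = δ/√(4π² + δ²) = 0.5071/√(39.48 + 0.257) = 0.5071/6.304 = 0.08045.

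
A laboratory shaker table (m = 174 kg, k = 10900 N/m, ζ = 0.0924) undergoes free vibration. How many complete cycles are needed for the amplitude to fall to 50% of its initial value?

2 cycles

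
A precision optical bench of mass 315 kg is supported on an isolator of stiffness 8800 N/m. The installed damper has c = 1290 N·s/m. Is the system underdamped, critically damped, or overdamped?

c_c = 2√(k·m) = 3330 N·s/m; ζ = c/c_c = 1290/3330 = 0.387.
Since ζ < 1 the system is underdamped.

underdamped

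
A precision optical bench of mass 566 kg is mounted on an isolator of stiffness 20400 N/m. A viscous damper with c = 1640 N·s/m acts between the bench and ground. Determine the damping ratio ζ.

ω_n = √(k/m) = √(20400/566) = 6.004 rad/s.
Critical damping c_c = 2√(k·m) = 2√(20400 × 566) = 6796 N·s/m, so ζ = c/c_c = 1640/6796 = 0.2413.

0.241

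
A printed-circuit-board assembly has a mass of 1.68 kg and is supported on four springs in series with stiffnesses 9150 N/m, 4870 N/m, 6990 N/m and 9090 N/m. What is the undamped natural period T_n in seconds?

Series springs: 1/k_eq = 1/9150 + 1/4870 + 1/6990 + 1/9090 = 0.0005677, so k_eq = 1761 N/m.
ω_n = √(k_eq/m) = √(1761/1.68) = √1049 = 32.38 rad/s.
T_n = 2π/ω_n = 6.283/32.38 = 0.1940 s.

0.194 s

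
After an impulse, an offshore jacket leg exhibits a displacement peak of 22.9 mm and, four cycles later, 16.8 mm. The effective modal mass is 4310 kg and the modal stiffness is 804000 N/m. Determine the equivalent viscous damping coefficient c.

Logarithmic decrement δ = (1/n)·ln(x₀/x_n) = (1/4)·ln(22.9/16.8) = (1/4)·ln(1.363) = 0.07744.
ζ = δ/√(4π² + δ²) = 0.07744/√(39.48 + 0.00600) = 0.07744/6.284 = 0.01232.
c = ζ · 2√(km) = 0.01232 × 2√(804000 × 4310) = 0.01232 × 117700 = 1451 N·s/m.

1450 N·s/m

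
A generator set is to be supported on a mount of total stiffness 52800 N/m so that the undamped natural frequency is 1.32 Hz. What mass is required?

768 kg

ω_n = 2πf_n = 2π × 1.32 = 8.294 rad/s.
m = k/ω_n² = 52800/8.294² = 52800/68.79 = 767.6 kg.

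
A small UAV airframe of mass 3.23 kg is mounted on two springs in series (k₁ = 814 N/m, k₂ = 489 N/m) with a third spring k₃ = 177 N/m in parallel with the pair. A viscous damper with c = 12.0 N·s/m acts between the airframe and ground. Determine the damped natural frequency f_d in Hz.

Series pair: k_s = k₁k₂/(k₁+k₂) = (814)(489)/(814 + 489) = 305.5 N/m. In parallel with k₃: k_eq = 305.5 + 177 = 482.5 N/m.
ω_n = √(k_eq/m) = √(482.5/3.23) = 12.22 rad/s.
Critical damping c_c = 2√(k_eq·m) = 2√(482.5 × 3.23) = 78.95 N·s/m, so ζ = c/c_c = 12.0/78.95 = 0.1520.
ω_d = ω_n√(1 − ζ²) = 12.22 × √(1 − 0.0231) = 12.08 rad/s.
f_d = ω_d/(2π) = 1.923 Hz.

1.92 Hz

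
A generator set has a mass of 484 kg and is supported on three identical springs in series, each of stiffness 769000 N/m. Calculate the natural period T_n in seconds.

Series springs: 1/k_eq = 3/769000, so k_eq = 769000/3 = 256300 N/m.
ω_n = √(k_eq/m) = √(256300/484) = √529.6 = 23.01 rad/s.
T_n = 2π/ω_n = 6.283/23.01 = 0.2730 s.

0.273 s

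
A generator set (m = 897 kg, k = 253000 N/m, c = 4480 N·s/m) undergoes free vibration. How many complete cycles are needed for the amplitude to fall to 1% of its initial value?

5 cycles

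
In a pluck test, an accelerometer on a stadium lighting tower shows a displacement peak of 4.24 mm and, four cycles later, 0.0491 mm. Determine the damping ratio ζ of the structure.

Logarithmic decrement δ = (1/n)·ln(x₀/x_n) = (1/4)·ln(4.24/0.0491) = (1/4)·ln(86.35) = 1.115.
ζ = δ/√(4π² + δ²) = 1.115/√(39.48 + 1.24) = 1.115/6.381 = 0.1747.

0.175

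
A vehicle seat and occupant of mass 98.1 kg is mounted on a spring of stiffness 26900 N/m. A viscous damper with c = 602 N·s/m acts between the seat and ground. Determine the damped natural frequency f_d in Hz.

2.59 Hz

ω_n = √(k/m) = √(26900/98.1) = 16.56 rad/s.
Critical damping c_c = 2√(k·m) = 2√(26900 × 98.1) = 3249 N·s/m, so ζ = c/c_c = 602/3249 = 0.1853.
ω_d = ω_n√(1 − ζ²) = 16.56 × √(1 − 0.0343) = 16.27 rad/s.
f_d = ω_d/(2π) = 2.590 Hz.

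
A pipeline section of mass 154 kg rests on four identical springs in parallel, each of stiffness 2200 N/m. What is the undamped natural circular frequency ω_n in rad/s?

Parallel springs add: k_eq = 4 × 2200 = 8800 N/m.
ω_n = √(k_eq/m) = √(8800/154) = √57.14 = 7.559 rad/s.

7.56 rad/s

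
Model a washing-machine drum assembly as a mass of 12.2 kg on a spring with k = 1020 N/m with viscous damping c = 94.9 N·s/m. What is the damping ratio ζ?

0.425

ω_n = √(k/m) = √(1020/12.2) = 9.144 rad/s.
Critical damping c_c = 2√(k·m) = 2√(1020 × 12.2) = 223.1 N·s/m, so ζ = c/c_c = 94.9/223.1 = 0.4254.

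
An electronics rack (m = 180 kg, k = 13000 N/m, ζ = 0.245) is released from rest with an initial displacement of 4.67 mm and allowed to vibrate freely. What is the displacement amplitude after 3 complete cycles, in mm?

Logarithmic decrement δ = 2πζ/√(1 − ζ²) = 2π × 0.2450/√(1 − 0.0600) = 1.588.
After n cycles, x_n/x₀ = e^(−nδ), so x_3 = 4.67 × e^(−3 × 1.588) = 4.67 × 0.008537 = 0.03987 mm.

0.0399 mm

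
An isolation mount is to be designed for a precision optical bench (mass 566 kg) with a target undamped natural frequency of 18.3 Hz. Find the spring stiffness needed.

7480000 N/m

ω_n = 2πf_n = 2π × 18.3 = 115.0 rad/s.
k = m·ω_n² = 566 × 115.0² = 566 × 13220 = 7483000 N/m.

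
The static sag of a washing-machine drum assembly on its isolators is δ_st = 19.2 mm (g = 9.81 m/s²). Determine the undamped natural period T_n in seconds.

ω_n = √(g/δ_st) = √(9.81/0.0192) = √510.9 = 22.60 rad/s.
T_n = 2π/ω_n = 6.283/22.60 = 0.2780 s.

0.278 s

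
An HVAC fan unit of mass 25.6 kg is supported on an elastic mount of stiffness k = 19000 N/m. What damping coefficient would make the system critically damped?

1390 N·s/m

c_c = 2√(k·m) = 2√(19000 × 25.6) = 2 × 697.4 = 1395 N·s/m.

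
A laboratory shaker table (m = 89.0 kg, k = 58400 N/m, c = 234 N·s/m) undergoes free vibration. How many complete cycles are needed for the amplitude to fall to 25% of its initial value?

5 cycles

ζ = c/(2√(km)) = 234/(2√(58400 × 89.0)) = 234/4560 = 0.05132.
Logarithmic decrement δ = 2πζ/√(1 − ζ²) = 2π × 0.05132/√(1 − 0.00263) = 0.3229.
x_n/x₀ = e^(−nδ) ≤ 0.25; take ln: n ≥ ln(1/0.25)/δ = 1.386/0.3229 = 4.294.
So 5 complete cycles are required.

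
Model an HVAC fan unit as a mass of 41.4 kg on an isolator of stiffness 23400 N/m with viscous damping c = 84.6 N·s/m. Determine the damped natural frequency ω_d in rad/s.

ω_n = √(k/m) = √(23400/41.4) = 23.77 rad/s.
Critical damping c_c = 2√(k·m) = 2√(23400 × 41.4) = 1969 N·s/m, so ζ = c/c_c = 84.6/1969 = 0.04298.
ω_d = ω_n√(1 − ζ²) = 23.77 × √(1 − 0.00185) = 23.75 rad/s.

23.8 rad/s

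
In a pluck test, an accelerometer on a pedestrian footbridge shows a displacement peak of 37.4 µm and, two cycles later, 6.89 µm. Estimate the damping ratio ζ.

0.133

Logarithmic decrement δ = (1/n)·ln(x₀/x_n) = (1/2)·ln(37.4/6.89) = (1/2)·ln(5.428) = 0.8458.
ζ = δ/√(4π² + δ²) = 0.8458/√(39.48 + 0.715) = 0.8458/6.340 = 0.1334.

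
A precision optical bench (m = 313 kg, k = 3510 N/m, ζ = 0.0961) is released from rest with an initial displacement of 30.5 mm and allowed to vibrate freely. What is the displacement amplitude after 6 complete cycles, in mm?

0.801 mm

Logarithmic decrement δ = 2πζ/√(1 − ζ²) = 2π × 0.09610/√(1 − 0.00924) = 0.6066.
After n cycles, x_n/x₀ = e^(−nδ), so x_6 = 30.5 × e^(−6 × 0.6066) = 30.5 × 0.02626 = 0.8009 mm.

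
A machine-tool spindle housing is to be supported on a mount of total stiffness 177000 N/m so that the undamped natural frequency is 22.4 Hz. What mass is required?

8.94 kg

ω_n = 2πf_n = 2π × 22.4 = 140.7 rad/s.
m = k/ω_n² = 177000/140.7² = 177000/19810 = 8.935 kg.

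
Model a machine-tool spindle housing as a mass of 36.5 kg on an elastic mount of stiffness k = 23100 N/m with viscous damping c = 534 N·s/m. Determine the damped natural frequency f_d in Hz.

ω_n = √(k/m) = √(23100/36.5) = 25.16 rad/s.
Critical damping c_c = 2√(k·m) = 2√(23100 × 36.5) = 1836 N·s/m, so ζ = c/c_c = 534/1836 = 0.2908.
ω_d = ω_n√(1 − ζ²) = 25.16 × √(1 − 0.0846) = 24.07 rad/s.
f_d = ω_d/(2π) = 3.831 Hz.

3.83 Hz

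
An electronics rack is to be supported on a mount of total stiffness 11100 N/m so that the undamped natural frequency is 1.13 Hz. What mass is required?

ω_n = 2πf_n = 2π × 1.13 = 7.100 rad/s.
m = k/ω_n² = 11100/7.100² = 11100/50.41 = 220.2 kg.

220 kg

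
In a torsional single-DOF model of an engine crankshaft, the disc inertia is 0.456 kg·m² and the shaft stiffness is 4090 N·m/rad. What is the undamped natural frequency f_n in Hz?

15.1 Hz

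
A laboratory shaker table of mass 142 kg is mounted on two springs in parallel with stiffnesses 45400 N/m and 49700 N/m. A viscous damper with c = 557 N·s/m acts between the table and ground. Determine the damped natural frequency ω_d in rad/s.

25.8 rad/s

Parallel springs add: k_eq = 45400 + 49700 = 95100 N/m.
ω_n = √(k_eq/m) = √(95100/142) = 25.88 rad/s.
Critical damping c_c = 2√(k_eq·m) = 2√(95100 × 142) = 7350 N·s/m, so ζ = c/c_c = 557/7350 = 0.07579.
ω_d = ω_n√(1 − ζ²) = 25.88 × √(1 − 0.00574) = 25.80 rad/s.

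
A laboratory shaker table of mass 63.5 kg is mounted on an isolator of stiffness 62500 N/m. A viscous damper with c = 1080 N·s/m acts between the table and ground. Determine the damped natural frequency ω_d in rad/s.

ω_n = √(k/m) = √(62500/63.5) = 31.37 rad/s.
Critical damping c_c = 2√(k·m) = 2√(62500 × 63.5) = 3984 N·s/m, so ζ = c/c_c = 1080/3984 = 0.2711.
ω_d = ω_n√(1 − ζ²) = 31.37 × √(1 − 0.0735) = 30.20 rad/s.

30.2 rad/s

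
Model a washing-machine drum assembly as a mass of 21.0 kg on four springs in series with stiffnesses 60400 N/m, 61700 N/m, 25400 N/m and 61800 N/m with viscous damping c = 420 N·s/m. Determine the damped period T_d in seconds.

Series springs: 1/k_eq = 1/60400 + 1/61700 + 1/25400 + 1/61800 = 8.832×10^-5, so k_eq = 11320 N/m.
ω_n = √(k_eq/m) = √(11320/21.0) = 23.22 rad/s.
Critical damping c_c = 2√(k_eq·m) = 2√(11320 × 21.0) = 975.3 N·s/m, so ζ = c/c_c = 420/975.3 = 0.4307.
ω_d = ω_n√(1 − ζ²) = 23.22 × √(1 − 0.185) = 20.96 rad/s.
T_d = 2π/ω_d = 0.2998 s.

0.300 s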